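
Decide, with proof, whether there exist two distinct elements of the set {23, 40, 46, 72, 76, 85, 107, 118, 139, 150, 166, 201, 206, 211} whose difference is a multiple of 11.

The pair (23, 166) works.

23 mod 11 = 1 and 166 mod 11 = 1, so 166 − 23 = 143 = 13·11.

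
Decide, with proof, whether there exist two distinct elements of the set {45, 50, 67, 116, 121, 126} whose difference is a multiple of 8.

Residues mod 8: 45↦5, 50↦2, 67↦3, 116↦4, 121↦1, 126↦6.
No residue repeats among the 6 elements, so no pair has difference ≡ 0 (mod 8).

No, no such pair exists.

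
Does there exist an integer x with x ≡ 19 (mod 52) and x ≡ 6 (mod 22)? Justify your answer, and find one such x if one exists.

There is no such integer.

Reduce both congruences modulo 2, which divides 52 and 22: they say x ≡ 19 (mod 2) and x ≡ 6 (mod 2).
But 19 mod 2 = 1 while 6 mod 2 = 0, a contradiction.
Hence the system has no solution.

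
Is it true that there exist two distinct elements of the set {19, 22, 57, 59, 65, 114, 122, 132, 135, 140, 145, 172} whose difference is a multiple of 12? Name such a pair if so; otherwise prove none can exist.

Two integers differ by a multiple of 12 exactly when they have the same residue mod 12. The residues are 19↦7, 22↦10, 57↦9, 59↦11, 65↦5, 114↦6, 122↦2, 132↦0, 135↦3, 140↦8, 145↦1, 172↦4.
All 12 residues are distinct, so no two elements differ by a multiple of 12.

There is no such pair.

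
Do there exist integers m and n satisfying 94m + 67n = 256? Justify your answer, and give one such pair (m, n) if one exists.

m = 7, n = -6

Since gcd(94, 67) = 1, every integer is an integer combination of 94 and 67.
Run the Euclidean algorithm on 94 and 67: 94 = 1·67 + 27, 67 = 2·27 + 13, 27 = 2·13 + 1, 13 = 13·1 + 0.
Unwinding: 1 = 27 − 2·13 = 27 − 2·(67 − 2·27) = −2·67 + 5·27 = −2·67 + 5·(94 − 1·67) = 5·94 − 7·67, i.e. 94·5 + 67·(-7) = 1.
Scaling by 256 gives the particular solution (m, n) = (1280, -1792).
The general solution is m = 1280 + 67k, n = -1792 − 94k; taking k = -19 gives the smaller pair m = 7, n = -6.
Indeed 94·7 + 67·(-6) = 658 − 402 = 256.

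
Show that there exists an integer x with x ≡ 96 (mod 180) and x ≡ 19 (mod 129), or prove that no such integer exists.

Both moduli are multiples of 3 = gcd(180, 129), so any solution would satisfy x ≡ 96 and x ≡ 19 modulo 3 simultaneously.
But 96 mod 3 = 0 while 19 mod 3 = 1, a contradiction.
Hence the system has no solution.

No such integer exists.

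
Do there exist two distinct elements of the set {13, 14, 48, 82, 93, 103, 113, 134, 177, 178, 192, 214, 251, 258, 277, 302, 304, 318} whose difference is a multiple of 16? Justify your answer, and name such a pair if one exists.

Yes: 13 and 93.

13 mod 16 = 13 and 93 mod 16 = 13, so 93 − 13 = 80 = 5·16.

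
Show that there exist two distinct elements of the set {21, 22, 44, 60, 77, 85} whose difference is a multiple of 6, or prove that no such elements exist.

No, no such pair exists.

Two integers differ by a multiple of 6 exactly when they have the same residue mod 6. The residues are 21↦3, 22↦4, 44↦2, 60↦0, 77↦5, 85↦1.
All 6 residues are distinct, so no two elements differ by a multiple of 6.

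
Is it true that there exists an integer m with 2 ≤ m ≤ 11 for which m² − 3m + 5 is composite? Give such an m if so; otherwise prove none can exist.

m = 10

At m = 10: 10² − 3·10 + 5 = 75 = 3·25, which is composite.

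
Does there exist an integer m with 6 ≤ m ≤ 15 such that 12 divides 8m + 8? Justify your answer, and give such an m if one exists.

m = 8

For m = 6, 7 the values 56, 64 are not multiples of 12. At m = 8 we get 8·8 + 8 = 72, and 72 = 12·6.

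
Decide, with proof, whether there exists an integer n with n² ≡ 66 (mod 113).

No such integer exists.

Apply Euler's criterion with the prime 113: 66 is a quadratic residue iff 66^56 ≡ 1 (mod 113), and a non-residue iff it is ≡ −1.
Squaring successively (mod 113): 66^2 = 4356 ≡ 62; 66^4 ≡ 62² = 3844 ≡ 2; 66^8 ≡ 2² = 4 ≡ 4; 66^16 ≡ 4² = 16 ≡ 16; 66^32 ≡ 16² = 256 ≡ 30.
Since 56 = 32 + 16 + 8, 66^56 ≡ 30 · 16 · 4; multiplying out mod 113: 30·16 = 480 ≡ 28, then 28·4 = 112 ≡ 112. Thus 66^56 ≡ 112 ≡ −1 (mod 113).
By Euler's criterion 66 is a quadratic non-residue mod 113: no n satisfies n² ≡ 66 (mod 113).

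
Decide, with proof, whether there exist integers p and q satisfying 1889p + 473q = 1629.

Since gcd(1889, 473) = 1, every integer is an integer combination of 1889 and 473.
Dividing repeatedly: 1889 = 3·473 + 470, 473 = 1·470 + 3, 470 = 156·3 + 2, 3 = 1·2 + 1, 2 = 2·1 + 0.
Back-substituting, 1 = 3 − 1·2 = 3 − (470 − 156·3) = −470 + 157·3 = −470 + 157·(473 − 1·470) = 157·473 − 158·470 = 157·473 − 158·(1889 − 3·473) = −158·1889 + 631·473; that is, 1889·(-158) + 473·631 = 1.
Times 1629: 1889·(-257382) + 473·1027899 = 1629, so (-257382, 1027899) solves it.
The general solution is p = -257382 + 473k, q = 1027899 − 1889k; taking k = 545 gives the smaller pair p = 403, q = -1606.
Indeed 1889·403 + 473·(-1606) = 761267 − 759638 = 1629.

p = 403, q = -1606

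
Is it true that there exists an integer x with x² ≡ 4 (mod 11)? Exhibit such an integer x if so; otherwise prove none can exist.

Take x = 2. Then 2² = 4, and since 0 ≤ 4 < 11 this is already reduced: 2² ≡ 4 (mod 11).

x = 2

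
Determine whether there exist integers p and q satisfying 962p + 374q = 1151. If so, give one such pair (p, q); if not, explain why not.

Any value of 962p + 374q is a multiple of gcd(962, 374) = 2.
However 1151 leaves remainder 1 on division by 2.
Therefore 962p + 374q = 1151 has no solution in integers.

There are no such integers.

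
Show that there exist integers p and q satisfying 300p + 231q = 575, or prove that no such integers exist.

Any value of 300p + 231q is a multiple of gcd(300, 231) = 3.
But 575 = 3·191 + 2, so 3 ∤ 575.
Therefore 300p + 231q = 575 has no solution in integers.

No, no such integers exist.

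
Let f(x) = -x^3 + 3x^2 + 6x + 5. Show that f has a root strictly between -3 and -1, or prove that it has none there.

f(-3) = 41 and f(-1) = 3, both positive, so a sign-change argument is unavailable; we show f keeps this sign on the whole interval.
Substitute x = -1 − u, where 0 < u < 2 on the interval. Expanding, f(-1 − u) = u^3 + 6u^2 + 3u + 3.
All 4 nonzero coefficients of this polynomial in u are positive; hence for u > 0 the value is a sum of positive terms (the constant 3 among them).
So f is strictly positive on (-3, -1); no root exists in the interval.

f has no root in that interval.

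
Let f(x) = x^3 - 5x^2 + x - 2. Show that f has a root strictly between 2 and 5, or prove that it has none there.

Yes, f has a root in the interval.

f(2) = -12 and f(5) = 3, which have opposite signs.
As a polynomial, f is continuous on every closed interval.
By the Intermediate Value Theorem f must vanish at some point of (2, 5).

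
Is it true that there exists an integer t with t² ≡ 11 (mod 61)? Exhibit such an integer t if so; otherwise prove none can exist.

Apply Euler's criterion with the prime 61: 11 is a quadratic residue iff 11^30 ≡ 1 (mod 61), and a non-residue iff it is ≡ −1.
Squaring successively (mod 61): 11^2 = 121 ≡ 60; 11^4 ≡ 60² = 3600 ≡ 1; 11^8 ≡ 1² = 1 ≡ 1; 11^16 ≡ 1² = 1 ≡ 1.
Since 30 = 16 + 8 + 4 + 2, 11^30 ≡ 1 · 1 · 1 · 60; multiplying out mod 61: 1·1 = 1 ≡ 1, then 1·1 = 1 ≡ 1, then 1·60 = 60 ≡ 60. Thus 11^30 ≡ 60 ≡ −1 (mod 61).
The value −1 means 11 is a non-residue modulo 61, so t² ≡ 11 (mod 61) is impossible.

No such integer exists.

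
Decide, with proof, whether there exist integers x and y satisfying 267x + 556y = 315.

267 and 556 are coprime, so 267x + 556y ranges over all of ℤ.
Run the Euclidean algorithm on 556 and 267: 556 = 2·267 + 22, 267 = 12·22 + 3, 22 = 7·3 + 1, 3 = 3·1 + 0.
Back-substituting, 1 = 22 − 7·3 = 22 − 7·(267 − 12·22) = −7·267 + 85·22 = −7·267 + 85·(556 − 2·267) = 85·556 − 177·267; that is, 267·(-177) + 556·85 = 1.
Multiplying through by 315: x = (-177)·315 = -55755, y = 85·315 = 26775 is a solution.
Adding 101·556 to x and subtracting 101·267 from y gives the tidier solution (401, -192).
Indeed 267·401 + 556·(-192) = 107067 − 106752 = 315.

x = 401, y = -192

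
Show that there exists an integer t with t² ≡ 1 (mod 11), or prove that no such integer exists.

Take t = 1. Then 1² = 1, and since 0 ≤ 1 < 11 this is already reduced: 1² ≡ 1 (mod 11).

t = 1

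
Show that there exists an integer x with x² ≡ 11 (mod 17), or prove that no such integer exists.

Squares mod 17 repeat after x = 8 (as (−x)² = x²); for x = 0..8 they are 0, 1, 4, 9, 16, 8, 2, 15, 13.
So the quadratic residues mod 17 are {0, 1, 2, 4, 8, 9, 13, 15, 16}, and 11 is not among them.
Therefore x² ≡ 11 (mod 17) has no solution.

No such integer exists.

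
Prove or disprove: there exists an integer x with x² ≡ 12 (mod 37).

x = 30

Take x = 30. Then 30² = 900 = 24·37 + 12, so 30² ≡ 12 (mod 37).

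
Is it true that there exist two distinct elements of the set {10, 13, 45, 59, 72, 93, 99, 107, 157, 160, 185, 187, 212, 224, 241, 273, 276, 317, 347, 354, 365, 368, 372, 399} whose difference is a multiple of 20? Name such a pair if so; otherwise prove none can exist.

13 and 93 are such a pair.

13 mod 20 = 13 and 93 mod 20 = 13, so 93 − 13 = 80 = 4·20.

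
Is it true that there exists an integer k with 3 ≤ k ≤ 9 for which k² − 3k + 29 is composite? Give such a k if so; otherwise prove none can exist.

k = 7

At k = 7: 7² − 3·7 + 29 = 57 = 3·19, which is composite.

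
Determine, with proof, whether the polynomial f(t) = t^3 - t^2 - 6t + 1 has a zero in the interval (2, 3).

f(2) = -7 and f(3) = 1, which have opposite signs.
f is continuous everywhere (it is a polynomial), in particular on [2, 3].
By the Intermediate Value Theorem f must vanish at some point of (2, 3).

Yes, f has a root in the interval.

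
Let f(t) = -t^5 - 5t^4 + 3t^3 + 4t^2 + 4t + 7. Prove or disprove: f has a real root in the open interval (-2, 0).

f(-2) = -57 and f(0) = 7, which have opposite signs.
f is continuous everywhere (it is a polynomial), in particular on [-2, 0].
By the Intermediate Value Theorem, f takes the value 0 somewhere in the open interval.

Yes, f has a root in the interval.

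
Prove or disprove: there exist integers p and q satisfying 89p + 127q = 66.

Since gcd(89, 127) = 1, every integer is an integer combination of 89 and 127.
Run the Euclidean algorithm on 127 and 89: 127 = 1·89 + 38, 89 = 2·38 + 13, 38 = 2·13 + 12, 13 = 1·12 + 1, 12 = 12·1 + 0.
Unwinding: 1 = 13 − 1·12 = 13 − (38 − 2·13) = −38 + 3·13 = −38 + 3·(89 − 2·38) = 3·89 − 7·38 = 3·89 − 7·(127 − 1·89) = −7·127 + 10·89, i.e. 89·10 + 127·(-7) = 1.
Multiplying through by 66: p = 10·66 = 660, q = (-7)·66 = -462 is a solution.
Subtracting 5·127 from p and adding 5·89 to q gives the tidier solution (25, -17).
Indeed 89·25 + 127·(-17) = 2225 − 2159 = 66.

p = 25, q = -17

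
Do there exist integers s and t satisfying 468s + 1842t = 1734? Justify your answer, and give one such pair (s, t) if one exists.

s = 47, t = -11

Since gcd(468, 1842) = 6 and 1734 = 6·289, Bézout's identity guarantees a solution.
Dividing through by 6 reduces the equation to 78s + 307t = 289.
Run the Euclidean algorithm on 307 and 78: 307 = 3·78 + 73, 78 = 1·73 + 5, 73 = 14·5 + 3, 5 = 1·3 + 2, 3 = 1·2 + 1, 2 = 2·1 + 0.
Back-substituting, 1 = 3 − 1·2 = 3 − (5 − 1·3) = −5 + 2·3 = −5 + 2·(73 − 14·5) = 2·73 − 29·5 = 2·73 − 29·(78 − 1·73) = −29·78 + 31·73 = −29·78 + 31·(307 − 3·78) = 31·307 − 122·78; that is, 78·(-122) + 307·31 = 1.
Multiplying through by 289: s = (-122)·289 = -35258, t = 31·289 = 8959 is a solution.
The general solution is s = -35258 + 307k, t = 8959 − 78k; taking k = 115 gives the smaller pair s = 47, t = -11.
Indeed 468·47 + 1842·(-11) = 21996 − 20262 = 1734.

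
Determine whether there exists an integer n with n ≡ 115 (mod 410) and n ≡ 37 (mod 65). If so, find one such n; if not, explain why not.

No, no such integer exists.

Reduce both congruences modulo 5, which divides 410 and 65: they say n ≡ 115 (mod 5) and n ≡ 37 (mod 5).
But 115 mod 5 = 0 while 37 mod 5 = 2, a contradiction.
Therefore no such n exists.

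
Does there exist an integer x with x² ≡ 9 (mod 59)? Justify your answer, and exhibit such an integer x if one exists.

x = 56

x = 56 works: 56² = 3136, and 3136 − 9 = 3127 = 53·59.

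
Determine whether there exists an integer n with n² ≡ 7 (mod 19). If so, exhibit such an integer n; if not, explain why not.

n = 11

Take n = 11. Then 11² = 121 = 6·19 + 7, so 11² ≡ 7 (mod 19).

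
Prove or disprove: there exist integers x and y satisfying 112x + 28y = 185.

Any value of 112x + 28y is a multiple of gcd(112, 28) = 28.
However 185 leaves remainder 17 on division by 28.
Therefore 112x + 28y = 185 has no solution in integers.

There are no such integers.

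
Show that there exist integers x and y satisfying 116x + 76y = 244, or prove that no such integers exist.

x = 8, y = -9

gcd(116, 76) = 4, and 4 divides 244, so integer solutions exist.
Dividing through by 4 reduces the equation to 29x + 19y = 61.
Dividing repeatedly: 29 = 1·19 + 10, 19 = 1·10 + 9, 10 = 1·9 + 1, 9 = 9·1 + 0.
Working back up the chain: 1 = 10 − 1·9 = 10 − (19 − 1·10) = −19 + 2·10 = −19 + 2·(29 − 1·19) = 2·29 − 3·19. So 29·2 + 19·(-3) = 1.
Multiplying through by 61: x = 2·61 = 122, y = (-3)·61 = -183 is a solution.
Subtracting 6·19 from x and adding 6·29 to y gives the tidier solution (8, -9).
Indeed 116·8 + 76·(-9) = 928 − 684 = 244.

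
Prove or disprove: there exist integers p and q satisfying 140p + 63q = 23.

gcd(140, 63) = 7, so every integer of the form 140p + 63q is a multiple of 7.
However 23 leaves remainder 2 on division by 7.
Therefore 140p + 63q = 23 has no solution in integers.

No such integers exist.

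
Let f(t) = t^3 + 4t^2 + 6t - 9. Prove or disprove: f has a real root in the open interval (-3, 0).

Evaluate at the endpoints: f(-3) = -18, f(0) = -9 — same sign (negative).
f'(t) = 3t^2 + 8t + 6 has discriminant 8² − 4·3·6 = -8 < 0, so f' has no real roots and is positive for every real t.
Hence f is strictly increasing on ℝ, and in particular on [-3, 0]. A strictly monotone function with same-sign endpoint values stays negative on the whole interval, so f has no zero in (-3, 0).

No.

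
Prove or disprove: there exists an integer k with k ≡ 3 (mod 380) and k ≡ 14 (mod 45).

No such integer exists.

gcd(380, 45) = 5. If k ≡ 3 (mod 380) and k ≡ 14 (mod 45), then k ≡ 3 (mod 5) and k ≡ 14 (mod 5).
These are incompatible: 3 − 14 = -11 is not divisible by 5.
Hence the system has no solution.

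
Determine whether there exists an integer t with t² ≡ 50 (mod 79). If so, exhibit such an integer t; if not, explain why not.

t = 45 works: 45² = 2025, and 2025 − 50 = 1975 = 25·79.

t = 45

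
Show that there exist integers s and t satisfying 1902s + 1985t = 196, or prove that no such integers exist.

s = 1313, t = -1258

1902 and 1985 are coprime, so 1902s + 1985t ranges over all of ℤ.
Run the Euclidean algorithm on 1985 and 1902: 1985 = 1·1902 + 83, 1902 = 22·83 + 76, 83 = 1·76 + 7, 76 = 10·7 + 6, 7 = 1·6 + 1, 6 = 6·1 + 0.
Back-substituting, 1 = 7 − 1·6 = 7 − (76 − 10·7) = −76 + 11·7 = −76 + 11·(83 − 1·76) = 11·83 − 12·76 = 11·83 − 12·(1902 − 22·83) = −12·1902 + 275·83 = −12·1902 + 275·(1985 − 1·1902) = 275·1985 − 287·1902; that is, 1902·(-287) + 1985·275 = 1.
Multiplying through by 196: s = (-287)·196 = -56252, t = 275·196 = 53900 is a solution.
Adding 29·1985 to s and subtracting 29·1902 from t gives the tidier solution (1313, -1258).
Indeed 1902·1313 + 1985·(-1258) = 2497326 − 2497130 = 196.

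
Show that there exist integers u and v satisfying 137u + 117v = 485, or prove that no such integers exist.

Since gcd(137, 117) = 1, every integer is an integer combination of 137 and 117.
Dividing repeatedly: 137 = 1·117 + 20, 117 = 5·20 + 17, 20 = 1·17 + 3, 17 = 5·3 + 2, 3 = 1·2 + 1, 2 = 2·1 + 0.
Unwinding: 1 = 3 − 1·2 = 3 − (17 − 5·3) = −17 + 6·3 = −17 + 6·(20 − 1·17) = 6·20 − 7·17 = 6·20 − 7·(117 − 5·20) = −7·117 + 41·20 = −7·117 + 41·(137 − 1·117) = 41·137 − 48·117, i.e. 137·41 + 117·(-48) = 1.
Times 485: 137·19885 + 117·(-23280) = 485, so (19885, -23280) solves it.
The general solution is u = 19885 + 117k, v = -23280 − 137k; taking k = -169 gives the smaller pair u = 112, v = -127.
Check: 137·112 + 117·(-127) = 15344 − 14859 = 485. ✓

u = 112, v = -127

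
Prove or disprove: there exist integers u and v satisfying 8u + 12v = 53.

Both 8 and 12 are divisible by gcd(8, 12) = 4, hence so is any combination 8u + 12v.
But 53 = 4·13 + 1, so 4 ∤ 53.
Therefore 8u + 12v = 53 has no solution in integers.

No, no such integers exist.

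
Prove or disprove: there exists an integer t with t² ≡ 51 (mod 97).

No, no such integer exists.

Apply Euler's criterion with the prime 97: 51 is a quadratic residue iff 51^48 ≡ 1 (mod 97), and a non-residue iff it is ≡ −1.
Squaring successively (mod 97): 51^2 = 2601 ≡ 79; 51^4 ≡ 79² = 6241 ≡ 33; 51^8 ≡ 33² = 1089 ≡ 22; 51^16 ≡ 22² = 484 ≡ 96; 51^32 ≡ 96² = 9216 ≡ 1.
Since 48 = 32 + 16, 51^48 ≡ 1 · 96; multiplying out mod 97: 1·96 = 96 ≡ 96. Thus 51^48 ≡ 96 ≡ −1 (mod 97).
The value −1 means 51 is a non-residue modulo 97, so t² ≡ 51 (mod 97) is impossible.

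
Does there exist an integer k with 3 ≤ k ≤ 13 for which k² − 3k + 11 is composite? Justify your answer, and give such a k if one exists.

k = 7

At k = 7: 7² − 3·7 + 11 = 39 = 3·13, which is composite.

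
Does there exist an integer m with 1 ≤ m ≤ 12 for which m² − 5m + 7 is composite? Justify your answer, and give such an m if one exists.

At m = 12: 12² − 5·12 + 7 = 91 = 7·13, which is composite.

m = 12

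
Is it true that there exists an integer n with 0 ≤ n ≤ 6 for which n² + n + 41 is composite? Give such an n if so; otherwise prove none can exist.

The values for n = 0, 1, …, 6 are 41, 43, 47, 53, 61, 71, 83, and each of these is prime.
So no value in the range makes the expression composite.

No such integer n in that range exists.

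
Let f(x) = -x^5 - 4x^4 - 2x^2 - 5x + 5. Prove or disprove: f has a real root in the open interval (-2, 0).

f(-2) = -25 and f(0) = 5, which have opposite signs.
Since f is a polynomial it is continuous on [-2, 0].
By the Intermediate Value Theorem, f takes the value 0 somewhere in the open interval.

Yes, f has a root in the interval.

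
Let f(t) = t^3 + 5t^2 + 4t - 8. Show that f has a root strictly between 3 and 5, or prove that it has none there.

f(3) = 76 and f(5) = 262, both positive, so a sign-change argument is unavailable; we show f keeps this sign on the whole interval.
Substitute t = 3 + u, where 0 < u < 2 on the interval. Expanding, f(3 + u) = u^3 + 14u^2 + 61u + 76.
The nonzero coefficients here are all positive, so for u > 0 every term is positive (or zero), and the constant term 76 is strictly positive.
So f is strictly positive on (3, 5); no root exists in the interval.

No such root exists.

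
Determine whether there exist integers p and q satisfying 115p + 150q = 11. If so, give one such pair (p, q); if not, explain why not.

No, no such integers exist.

gcd(115, 150) = 5, so every integer of the form 115p + 150q is a multiple of 5.
But 11 = 5·2 + 1, so 5 ∤ 11.
Hence no integers p, q satisfy the equation.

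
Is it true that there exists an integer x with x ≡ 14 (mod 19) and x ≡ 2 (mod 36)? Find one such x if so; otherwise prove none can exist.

The moduli 19 and 36 are coprime, so by the Chinese Remainder Theorem a unique solution modulo 684 exists.
Write x = 14 + 19t and require 14 + 19t ≡ 2 (mod 36), i.e. 19t ≡ 24 (mod 36).
Invert 19 mod 36 by the Euclidean algorithm: 36 = 1·19 + 17, 19 = 1·17 + 2, 17 = 8·2 + 1, 2 = 2·1 + 0; back-substituting, 1 = 17 − 8·2 = 17 − 8·(19 − 1·17) = −8·19 + 9·17 = −8·19 + 9·(36 − 1·19) = 9·36 − 17·19. Hence 19·(-17) ≡ 1, so 19⁻¹ ≡ -17 ≡ 19 (mod 36).
Multiplying by 19: t ≡ 19·24 = 456 ≡ 24 (mod 36).
With t = 24: x = 14 + 19·24 = 470.
Indeed 470 ≡ 14 (mod 19) and 470 ≡ 2 (mod 36).

x = 470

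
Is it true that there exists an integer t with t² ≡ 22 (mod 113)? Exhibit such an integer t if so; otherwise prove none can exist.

t = 19 works: 19² = 361, and 361 − 22 = 339 = 3·113.

t = 19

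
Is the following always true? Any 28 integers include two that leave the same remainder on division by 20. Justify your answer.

Yes.

Each integer lies in one of the 20 residue classes modulo 20.
With 28 integers and only 20 classes, the pigeonhole principle forces two of them, say a and b, into the same class.
So a and b have equal remainders mod 20, which is exactly what was to be shown.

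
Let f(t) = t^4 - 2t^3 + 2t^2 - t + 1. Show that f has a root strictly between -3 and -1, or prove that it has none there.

No.

f(-3) = 157 and f(-1) = 7, both positive, so a sign-change argument is unavailable; we show f keeps this sign on the whole interval.
Shift to the endpoint -1: with t = -1 − u (0 < u < 2), one computes f(-1 − u) = u^4 + 6u^3 + 14u^2 + 15u + 7.
All 5 nonzero coefficients of this polynomial in u are positive; hence for u > 0 the value is a sum of positive terms (the constant 7 among them).
Therefore f(t) > 0 throughout (-3, -1), and f has no zero there.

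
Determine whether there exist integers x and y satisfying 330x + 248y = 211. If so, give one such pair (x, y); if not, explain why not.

gcd(330, 248) = 2, so every integer of the form 330x + 248y is a multiple of 2.
However 211 leaves remainder 1 on division by 2.
Hence no integers x, y satisfy the equation.

No such integers exist.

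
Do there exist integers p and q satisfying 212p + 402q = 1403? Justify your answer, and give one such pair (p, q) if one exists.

Any value of 212p + 402q is a multiple of gcd(212, 402) = 2.
But 1403 is not a multiple of 2 (it leaves remainder 1).
So the equation is unsolvable over ℤ.

There are no such integers.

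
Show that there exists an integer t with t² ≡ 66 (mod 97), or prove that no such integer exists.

t = 58 works: 58² = 3364, and 3364 − 66 = 3298 = 34·97.

t = 58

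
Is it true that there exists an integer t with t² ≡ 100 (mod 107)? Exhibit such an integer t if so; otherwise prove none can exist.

t = 97

Take t = 97. Then 97² = 9409 = 87·107 + 100, so 97² ≡ 100 (mod 107).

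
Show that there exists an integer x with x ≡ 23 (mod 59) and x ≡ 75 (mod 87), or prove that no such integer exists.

x = 1380

Since 59 and 87 share no common factor, CRT says the pair of congruences has a solution (unique mod 5133).
Write x = 23 + 59t and require 23 + 59t ≡ 75 (mod 87), i.e. 59t ≡ 52 (mod 87).
To invert 59 modulo 87: 87 = 1·59 + 28, 59 = 2·28 + 3, 28 = 9·3 + 1, 3 = 3·1 + 0, and unwinding, 1 = 28 − 9·3 = 28 − 9·(59 − 2·28) = −9·59 + 19·28 = −9·59 + 19·(87 − 1·59) = 19·87 − 28·59. Thus 59⁻¹ ≡ -28 ≡ 59 (mod 87).
Multiplying by 59: t ≡ 59·52 = 3068 ≡ 23 (mod 87).
With t = 23: x = 23 + 59·23 = 1380.
Check: 1380 mod 59 = 23, 1380 mod 87 = 75. ✓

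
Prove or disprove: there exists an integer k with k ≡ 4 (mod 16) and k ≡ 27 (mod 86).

Reduce both congruences modulo 2, which divides 16 and 86: they say k ≡ 4 (mod 2) and k ≡ 27 (mod 2).
These are incompatible: 4 − 27 = -23 is not divisible by 2.
Therefore no such k exists.

No, no such integer exists.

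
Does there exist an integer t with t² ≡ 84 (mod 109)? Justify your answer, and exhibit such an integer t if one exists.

t = 53

t = 53 works: 53² = 2809, and 2809 − 84 = 2725 = 25·109.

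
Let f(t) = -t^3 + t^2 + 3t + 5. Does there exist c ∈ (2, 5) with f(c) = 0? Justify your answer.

Yes, such a c exists.

f(2) = 7 and f(5) = -80, which have opposite signs.
Since f is a polynomial it is continuous on [2, 5].
So by the Intermediate Value Theorem there is a c strictly between 2 and 5 with f(c) = 0.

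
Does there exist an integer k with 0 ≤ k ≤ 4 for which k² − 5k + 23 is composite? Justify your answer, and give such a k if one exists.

There is no such integer k in that range.

The values for k = 0, 1, …, 4 are 23, 19, 17, 17, 19, and each of these is prime.
So no value in the range makes the expression composite.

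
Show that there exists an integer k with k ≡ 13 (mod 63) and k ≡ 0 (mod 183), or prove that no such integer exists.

gcd(63, 183) = 3. If k ≡ 13 (mod 63) and k ≡ 0 (mod 183), then k ≡ 13 (mod 3) and k ≡ 0 (mod 3).
However 13 ≡ 1 and 0 ≡ 0 (mod 3), and 1 ≠ 0.
Therefore no such k exists.

No such integer exists.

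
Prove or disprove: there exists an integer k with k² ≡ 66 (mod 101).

101 is prime, so by Euler's criterion 66 is a square mod 101 iff 66^((101−1)/2) = 66^50 ≡ 1 (mod 101).
Repeated squaring mod 101: 66^2 = 4356 ≡ 13; 66^4 ≡ 13² = 169 ≡ 68; 66^8 ≡ 68² = 4624 ≡ 79; 66^16 ≡ 79² = 6241 ≡ 80; 66^32 ≡ 80² = 6400 ≡ 37.
Since 50 = 32 + 16 + 2, 66^50 ≡ 37 · 80 · 13; multiplying out mod 101: 37·80 = 2960 ≡ 31, then 31·13 = 403 ≡ 100. Thus 66^50 ≡ 100 ≡ −1 (mod 101).
The value −1 means 66 is a non-residue modulo 101, so k² ≡ 66 (mod 101) is impossible.

No, no such integer exists.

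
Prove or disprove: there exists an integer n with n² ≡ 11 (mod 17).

No, no such integer exists.

Computing n² mod 17 for n = 0, 1, …, 8 (enough, by the symmetry n ↦ 17 − n) gives 0, 1, 4, 9, 16, 8, 2, 15, 13.
The set of squares mod 17 is therefore {0, 1, 2, 4, 8, 9, 13, 15, 16}, which does not contain 11.
Hence no integer n has n² ≡ 11 (mod 17).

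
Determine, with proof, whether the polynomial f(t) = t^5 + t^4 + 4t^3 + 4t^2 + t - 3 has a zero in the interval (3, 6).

The endpoint values f(3) = 468 and f(6) = 10083 are both positive. Claim: f(t) > 0 for every t in (3, 6).
Substitute t = 3 + u, where 0 < u < 3 on the interval. Expanding, f(3 + u) = u^5 + 16u^4 + 106u^3 + 364u^2 + 646u + 468.
All 6 nonzero coefficients of this polynomial in u are positive; hence for u > 0 the value is a sum of positive terms (the constant 468 among them).
Therefore f(t) > 0 throughout (3, 6), and f has no zero there.

No.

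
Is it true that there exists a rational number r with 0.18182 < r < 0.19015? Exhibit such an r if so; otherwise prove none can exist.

r = 3/16

Look for a denominator N such that an integer falls strictly between N·0.18182 and N·0.19015. N = 16 works: 16·0.18182 = 2.90912 < 3 < 3.04240 = 16·0.19015.
Dividing back, 0.18182 < 3/16 < 0.19015, and 3/16 is rational.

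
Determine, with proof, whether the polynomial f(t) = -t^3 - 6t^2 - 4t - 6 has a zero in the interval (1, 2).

The endpoint values f(1) = -17 and f(2) = -46 are both negative. Claim: f(t) < 0 for every t in (1, 2).
Substitute t = 1 + u, where 0 < u < 1 on the interval. Expanding, f(1 + u) = -u^3 - 9u^2 - 19u - 17.
All 4 nonzero coefficients of this polynomial in u are negative; hence for u > 0 the value is a sum of negative terms (the constant -17 among them).
Therefore f(t) < 0 throughout (1, 2), and f has no zero there.

f has no root in that interval.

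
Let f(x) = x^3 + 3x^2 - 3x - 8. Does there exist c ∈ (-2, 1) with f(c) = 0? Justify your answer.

Such a root exists.

f(-2) = 2 and f(1) = -7, which have opposite signs.
As a polynomial, f is continuous on every closed interval.
By the Intermediate Value Theorem, f takes the value 0 somewhere in the open interval.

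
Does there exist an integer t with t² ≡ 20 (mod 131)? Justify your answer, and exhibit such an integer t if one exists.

t = 85 works: 85² = 7225, and 7225 − 20 = 7205 = 55·131.

t = 85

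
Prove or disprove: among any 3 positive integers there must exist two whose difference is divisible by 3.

No; for instance {3, 4, 5} is a counterexample.

Try 3 consecutive integers, 3, 4, 5. Their remainders mod 3 are 0, 1, 2 — pairwise different, as any 3 ≤ 3 consecutive integers have distinct residues.
The differences between them range over 1, …, 2, none of which is divisible by 3.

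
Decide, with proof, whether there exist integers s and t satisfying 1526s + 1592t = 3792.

Every value of 1526s + 1592t is a multiple of gcd(1526, 1592) = 2; since 2 ∣ 3792, solutions exist.
Dividing through by 2 reduces the equation to 763s + 796t = 1896.
Euclidean algorithm: 796 = 1·763 + 33, 763 = 23·33 + 4, 33 = 8·4 + 1, 4 = 4·1 + 0.
Working back up the chain: 1 = 33 − 8·4 = 33 − 8·(763 − 23·33) = −8·763 + 185·33 = −8·763 + 185·(796 − 1·763) = 185·796 − 193·763. So 763·(-193) + 796·185 = 1.
Multiplying through by 1896: s = (-193)·1896 = -365928, t = 185·1896 = 350760 is a solution.
Shifting by a multiple of (796, −763) keeps it a solution: s = -365928 + 460·796 = 232, t = 350760 − 460·763 = -220.
Check: 1526·232 + 1592·(-220) = 354032 − 350240 = 3792. ✓

s = 232, t = -220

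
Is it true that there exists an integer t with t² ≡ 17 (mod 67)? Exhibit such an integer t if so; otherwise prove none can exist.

t = 34

Take t = 34. Then 34² = 1156 = 17·67 + 17, so 34² ≡ 17 (mod 67).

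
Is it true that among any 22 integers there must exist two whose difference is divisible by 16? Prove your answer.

Partition the integers by their residue mod 16; there are 16 classes.
With 22 integers and only 16 classes, the pigeonhole principle forces two of them, say a and b, into the same class.
Their difference a − b is then a multiple of 16.

Yes, this is always true.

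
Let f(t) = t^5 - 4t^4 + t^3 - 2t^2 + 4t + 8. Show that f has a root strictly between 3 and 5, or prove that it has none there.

f(3) = -52 and f(5) = 728, which have opposite signs.
f is continuous everywhere (it is a polynomial), in particular on [3, 5].
By the Intermediate Value Theorem f must vanish at some point of (3, 5).

Yes, f has a root in the interval.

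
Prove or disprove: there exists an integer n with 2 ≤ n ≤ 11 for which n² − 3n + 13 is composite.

The values for n = 2, 3, …, 11 are 11, 13, 17, 23, 31, 41, 53, 67, 83, 101, and each of these is prime.
So no value in the range makes the expression composite.

No, no such integer n in that range exists.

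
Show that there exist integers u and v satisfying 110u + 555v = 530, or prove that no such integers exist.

u = 25, v = -4

Every value of 110u + 555v is a multiple of gcd(110, 555) = 5; since 5 ∣ 530, solutions exist.
Dividing through by 5 reduces the equation to 22u + 111v = 106.
Dividing repeatedly: 111 = 5·22 + 1, 22 = 22·1 + 0.
Unwinding: 1 = 111 − 5·22, i.e. 22·(-5) + 111·1 = 1.
Scaling by 106 gives the particular solution (u, v) = (-530, 106).
Adding 5·111 to u and subtracting 5·22 from v gives the tidier solution (25, -4).
Check: 110·25 + 555·(-4) = 2750 − 2220 = 530. ✓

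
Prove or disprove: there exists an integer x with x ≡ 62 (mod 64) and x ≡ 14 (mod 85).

gcd(64, 85) = 1, so the Chinese Remainder Theorem guarantees exactly one residue class mod 5440 satisfying both.
Write x = 62 + 64t and require 62 + 64t ≡ 14 (mod 85), i.e. 64t ≡ 37 (mod 85).
Since 64·4 = 256 = 3·85 + 1, the inverse of 64 mod 85 is 4.
Therefore t ≡ 4·37 = 148 ≡ 63 (mod 85).
With t = 63: x = 62 + 64·63 = 4094.
Indeed 4094 ≡ 62 (mod 64) and 4094 ≡ 14 (mod 85).

x = 4094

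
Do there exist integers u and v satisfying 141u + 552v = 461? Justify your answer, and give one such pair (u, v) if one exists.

No, no such integers exist.

Any value of 141u + 552v is a multiple of gcd(141, 552) = 3.
But 461 = 3·153 + 2, so 3 ∤ 461.
Hence no integers u, v satisfy the equation.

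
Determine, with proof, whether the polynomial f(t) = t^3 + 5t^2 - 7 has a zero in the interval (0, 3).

Such a root exists.

f(0) = -7 and f(3) = 65, which have opposite signs.
f is continuous everywhere (it is a polynomial), in particular on [0, 3].
By the Intermediate Value Theorem f must vanish at some point of (0, 3).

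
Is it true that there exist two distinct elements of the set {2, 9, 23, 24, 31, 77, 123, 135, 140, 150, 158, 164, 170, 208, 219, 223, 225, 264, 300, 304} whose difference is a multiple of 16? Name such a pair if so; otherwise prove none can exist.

23 and 135 are such a pair.

Both 23 and 135 leave remainder 7 on division by 16; their difference 112 = 7·16 is a multiple of 16.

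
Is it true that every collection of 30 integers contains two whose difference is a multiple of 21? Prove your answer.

Yes, this is always true.

Each integer lies in one of the 21 residue classes modulo 21.
With 30 integers and only 21 classes, the pigeonhole principle forces two of them, say a and b, into the same class.
Their difference a − b is then a multiple of 21.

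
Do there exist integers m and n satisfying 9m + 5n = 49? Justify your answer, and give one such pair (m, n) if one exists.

m = 1, n = 8

Since gcd(9, 5) = 1, every integer is an integer combination of 9 and 5.
Euclidean algorithm: 9 = 1·5 + 4, 5 = 1·4 + 1, 4 = 4·1 + 0.
Working back up the chain: 1 = 5 − 1·4 = 5 − (9 − 1·5) = −9 + 2·5. So 9·(-1) + 5·2 = 1.
Times 49: 9·(-49) + 5·98 = 49, so (-49, 98) solves it.
Shifting by a multiple of (5, −9) keeps it a solution: m = -49 + 10·5 = 1, n = 98 − 10·9 = 8.
Indeed 9·1 + 5·8 = 9 + 40 = 49.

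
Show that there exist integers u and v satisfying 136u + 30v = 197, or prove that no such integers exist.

Both 136 and 30 are divisible by gcd(136, 30) = 2, hence so is any combination 136u + 30v.
But 197 = 2·98 + 1, so 2 ∤ 197.
So the equation is unsolvable over ℤ.

No such integers exist.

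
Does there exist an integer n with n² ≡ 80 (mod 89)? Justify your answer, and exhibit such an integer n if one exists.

n = 13

n = 13 works: 13² = 169, and 169 − 80 = 89 = 1·89.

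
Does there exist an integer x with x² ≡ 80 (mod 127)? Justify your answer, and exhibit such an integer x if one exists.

There is no such integer.

127 is prime, so by Euler's criterion 80 is a square mod 127 iff 80^((127−1)/2) = 80^63 ≡ 1 (mod 127).
Repeated squaring mod 127: 80^2 = 6400 ≡ 50; 80^4 ≡ 50² = 2500 ≡ 87; 80^8 ≡ 87² = 7569 ≡ 76; 80^16 ≡ 76² = 5776 ≡ 61; 80^32 ≡ 61² = 3721 ≡ 38.
Since 63 = 32 + 16 + 8 + 4 + 2 + 1, 80^63 ≡ 38 · 61 · 76 · 87 · 50 · 80; multiplying out mod 127: 38·61 = 2318 ≡ 32, then 32·76 = 2432 ≡ 19, then 19·87 = 1653 ≡ 2, then 2·50 = 100 ≡ 100, then 100·80 = 8000 ≡ 126. Thus 80^63 ≡ 126 ≡ −1 (mod 127).
The value −1 means 80 is a non-residue modulo 127, so x² ≡ 80 (mod 127) is impossible.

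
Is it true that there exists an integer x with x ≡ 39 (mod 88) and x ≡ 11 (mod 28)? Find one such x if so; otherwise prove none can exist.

Here gcd(88, 28) = 4, and both 39 and 11 leave remainder 3 mod 4, so the system is consistent.
The smallest candidate x = 39 works directly: 39 ≡ 11 (mod 28).
Verify: 39 = 0·88 + 39 and 39 = 1·28 + 11. ✓

x = 39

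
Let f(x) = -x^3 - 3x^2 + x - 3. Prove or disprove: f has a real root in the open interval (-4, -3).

Such a root exists.

f(-4) = 9 and f(-3) = -6, which have opposite signs.
f is continuous everywhere (it is a polynomial), in particular on [-4, -3].
By the Intermediate Value Theorem f must vanish at some point of (-4, -3).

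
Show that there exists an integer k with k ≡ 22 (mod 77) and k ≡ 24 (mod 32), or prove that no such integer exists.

The moduli 77 and 32 are coprime, so by the Chinese Remainder Theorem a unique solution modulo 2464 exists.
Any solution of the first congruence is k = 22 + 77t; substituting into the second, 77t ≡ 24 − 22 ≡ 2 (mod 32).
77 ≡ 13 (mod 32), so this reads 13t ≡ 2 (mod 32). Invert 13 mod 32 by the Euclidean algorithm: 32 = 2·13 + 6, 13 = 2·6 + 1, 6 = 6·1 + 0; back-substituting, 1 = 13 − 2·6 = 13 − 2·(32 − 2·13) = −2·32 + 5·13. Hence 13·5 ≡ 1, so 13⁻¹ ≡ 5 (mod 32).
Therefore t ≡ 5·2 = 10 (mod 32).
With t = 10: k = 22 + 77·10 = 792.
Verify: 792 = 10·77 + 22 and 792 = 24·32 + 24. ✓

k = 792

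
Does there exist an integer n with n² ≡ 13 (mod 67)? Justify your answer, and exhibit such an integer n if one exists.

67 is prime, so by Euler's criterion 13 is a square mod 67 iff 13^((67−1)/2) = 13^33 ≡ 1 (mod 67).
Squaring successively (mod 67): 13^2 = 169 ≡ 35; 13^4 ≡ 35² = 1225 ≡ 19; 13^8 ≡ 19² = 361 ≡ 26; 13^16 ≡ 26² = 676 ≡ 6; 13^32 ≡ 6² = 36 ≡ 36.
Since 33 = 32 + 1, 13^33 ≡ 36 · 13; multiplying out mod 67: 36·13 = 468 ≡ 66. Thus 13^33 ≡ 66 ≡ −1 (mod 67).
The value −1 means 13 is a non-residue modulo 67, so n² ≡ 13 (mod 67) is impossible.

No such integer exists.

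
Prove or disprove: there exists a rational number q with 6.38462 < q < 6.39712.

Look for a denominator N such that an integer falls strictly between N·6.38462 and N·6.39712. N = 18 works: 18·6.38462 = 114.92316 < 115 < 115.14816 = 18·6.39712.
Hence 115/18 is a rational number with 6.38462 < 115/18 < 6.39712.

q = 115/18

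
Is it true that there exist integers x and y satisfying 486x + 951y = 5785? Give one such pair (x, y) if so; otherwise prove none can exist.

Any value of 486x + 951y is a multiple of gcd(486, 951) = 3.
But 5785 is not a multiple of 3 (it leaves remainder 1).
So the equation is unsolvable over ℤ.

No, no such integers exist.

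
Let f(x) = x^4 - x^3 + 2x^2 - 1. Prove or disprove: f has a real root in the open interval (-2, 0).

Such a root exists.

f(-2) = 31 and f(0) = -1, which have opposite signs.
Since f is a polynomial it is continuous on [-2, 0].
By the Intermediate Value Theorem f must vanish at some point of (-2, 0).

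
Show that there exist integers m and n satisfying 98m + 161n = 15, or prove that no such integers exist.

No such integers exist.

gcd(98, 161) = 7, so every integer of the form 98m + 161n is a multiple of 7.
But 15 is not a multiple of 7 (it leaves remainder 1).
Hence no integers m, n satisfy the equation.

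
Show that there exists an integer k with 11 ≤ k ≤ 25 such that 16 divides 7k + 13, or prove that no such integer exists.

k = 21

For k = 11, 12, …, 20 the values 90, 97, 104, 111, 118, 125, 132, 139, 146, 153 are not multiples of 16. Try k = 21: 7·21 + 13 = 160 = 10·16, which is divisible by 16.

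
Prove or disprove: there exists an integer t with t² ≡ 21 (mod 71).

Apply Euler's criterion with the prime 71: 21 is a quadratic residue iff 21^35 ≡ 1 (mod 71), and a non-residue iff it is ≡ −1.
Repeated squaring mod 71: 21^2 = 441 ≡ 15; 21^4 ≡ 15² = 225 ≡ 12; 21^8 ≡ 12² = 144 ≡ 2; 21^16 ≡ 2² = 4 ≡ 4; 21^32 ≡ 4² = 16 ≡ 16.
Since 35 = 32 + 2 + 1, 21^35 ≡ 16 · 15 · 21; multiplying out mod 71: 16·15 = 240 ≡ 27, then 27·21 = 567 ≡ 70. Thus 21^35 ≡ 70 ≡ −1 (mod 71).
The value −1 means 21 is a non-residue modulo 71, so t² ≡ 21 (mod 71) is impossible.

No, no such integer exists.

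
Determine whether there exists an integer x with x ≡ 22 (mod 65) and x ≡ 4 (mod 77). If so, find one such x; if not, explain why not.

gcd(65, 77) = 1, so the Chinese Remainder Theorem guarantees exactly one residue class mod 5005 satisfying both.
Any solution of the first congruence is x = 22 + 65t; substituting into the second, 65t ≡ 4 − 22 ≡ 59 (mod 77).
Invert 65 mod 77 by the Euclidean algorithm: 77 = 1·65 + 12, 65 = 5·12 + 5, 12 = 2·5 + 2, 5 = 2·2 + 1, 2 = 2·1 + 0; back-substituting, 1 = 5 − 2·2 = 5 − 2·(12 − 2·5) = −2·12 + 5·5 = −2·12 + 5·(65 − 5·12) = 5·65 − 27·12 = 5·65 − 27·(77 − 1·65) = −27·77 + 32·65. Hence 65·32 ≡ 1, so 65⁻¹ ≡ 32 (mod 77).
Multiplying by 32: t ≡ 32·59 = 1888 ≡ 40 (mod 77).
Taking t = 40 gives x = 22 + 65·40 = 2622.
Verify: 2622 = 40·65 + 22 and 2622 = 34·77 + 4. ✓

x = 2622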